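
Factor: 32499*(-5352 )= - 2^3*3^3*23^1*157^1*223^1 = - 173934648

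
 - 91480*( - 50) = 4574000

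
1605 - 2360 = - 755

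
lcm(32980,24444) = 2077740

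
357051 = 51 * 7001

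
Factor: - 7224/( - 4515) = 8/5 = 2^3*5^( - 1)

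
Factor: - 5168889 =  - 3^2*11^1*109^1*479^1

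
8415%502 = 383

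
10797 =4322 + 6475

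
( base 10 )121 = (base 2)1111001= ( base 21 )5G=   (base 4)1321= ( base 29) 45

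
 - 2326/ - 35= 2326/35=66.46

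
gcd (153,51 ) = 51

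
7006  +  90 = 7096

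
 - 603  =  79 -682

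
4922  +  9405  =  14327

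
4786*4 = 19144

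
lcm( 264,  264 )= 264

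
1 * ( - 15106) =  -  15106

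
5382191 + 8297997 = 13680188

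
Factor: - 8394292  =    -  2^2*2098573^1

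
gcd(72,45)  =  9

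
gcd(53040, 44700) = 60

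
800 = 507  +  293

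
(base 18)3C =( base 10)66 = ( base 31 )24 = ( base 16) 42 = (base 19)39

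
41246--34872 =76118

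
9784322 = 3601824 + 6182498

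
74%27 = 20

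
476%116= 12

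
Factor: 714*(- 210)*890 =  - 2^3*3^2*5^2*7^2*17^1*89^1 = - 133446600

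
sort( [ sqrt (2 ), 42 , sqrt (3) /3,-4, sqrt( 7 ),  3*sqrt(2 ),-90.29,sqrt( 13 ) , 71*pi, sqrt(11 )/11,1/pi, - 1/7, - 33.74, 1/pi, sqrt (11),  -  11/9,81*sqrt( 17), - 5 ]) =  [ - 90.29, - 33.74, -5, - 4,- 11/9 ,  -  1/7,  sqrt( 11)/11, 1/pi,  1/pi, sqrt ( 3)/3 , sqrt ( 2), sqrt( 7),sqrt( 11 ), sqrt ( 13 ), 3*sqrt ( 2 ),42,  71*pi,81*sqrt( 17 )]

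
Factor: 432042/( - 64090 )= - 573/85 = -3^1*5^( - 1)*17^( -1)*191^1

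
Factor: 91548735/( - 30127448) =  - 2^( - 3)*3^1*5^1*13^ ( - 1)*31^1*127^( - 1)*2281^( - 1)*196879^1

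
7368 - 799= 6569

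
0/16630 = 0 = 0.00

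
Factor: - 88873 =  - 88873^1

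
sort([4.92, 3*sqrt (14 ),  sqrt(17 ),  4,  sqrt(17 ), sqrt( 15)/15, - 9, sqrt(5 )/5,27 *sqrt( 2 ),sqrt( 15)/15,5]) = [-9, sqrt(15) /15, sqrt( 15)/15, sqrt(5 ) /5,4,  sqrt( 17 ),  sqrt( 17 ),4.92,  5, 3*sqrt(14), 27*sqrt(2 )] 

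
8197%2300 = 1297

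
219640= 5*43928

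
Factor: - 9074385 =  - 3^2*5^1*201653^1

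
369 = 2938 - 2569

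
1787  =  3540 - 1753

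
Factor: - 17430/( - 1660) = 21/2 =2^( - 1 ) * 3^1*7^1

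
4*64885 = 259540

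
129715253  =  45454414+84260839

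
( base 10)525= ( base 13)315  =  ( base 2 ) 1000001101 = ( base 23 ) MJ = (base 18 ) 1b3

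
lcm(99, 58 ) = 5742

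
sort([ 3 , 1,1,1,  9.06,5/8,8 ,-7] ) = [ - 7  ,  5/8,1,1, 1, 3, 8,  9.06]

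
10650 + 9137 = 19787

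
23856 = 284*84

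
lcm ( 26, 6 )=78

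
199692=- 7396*( - 27)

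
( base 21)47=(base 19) 4F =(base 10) 91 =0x5b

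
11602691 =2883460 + 8719231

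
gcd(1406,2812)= 1406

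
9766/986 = 4883/493 = 9.90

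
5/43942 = 5/43942 = 0.00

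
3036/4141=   3036/4141 = 0.73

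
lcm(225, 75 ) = 225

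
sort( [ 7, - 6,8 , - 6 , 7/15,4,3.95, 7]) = [  -  6, - 6,7/15,3.95,4,  7, 7, 8 ] 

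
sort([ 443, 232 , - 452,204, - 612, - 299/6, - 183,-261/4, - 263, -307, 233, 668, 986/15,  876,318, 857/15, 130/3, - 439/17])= [ - 612 , - 452, - 307, - 263, - 183 , - 261/4, - 299/6, - 439/17,130/3,857/15 , 986/15, 204,232,233, 318, 443,668, 876 ] 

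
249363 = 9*27707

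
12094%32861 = 12094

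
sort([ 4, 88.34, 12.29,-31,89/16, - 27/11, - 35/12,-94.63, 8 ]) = [ - 94.63,- 31, - 35/12, - 27/11 , 4, 89/16, 8,12.29, 88.34]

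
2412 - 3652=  - 1240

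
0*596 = 0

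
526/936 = 263/468 = 0.56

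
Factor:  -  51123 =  - 3^1*17041^1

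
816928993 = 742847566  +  74081427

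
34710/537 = 64 + 114/179 = 64.64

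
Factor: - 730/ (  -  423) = 2^1*3^ ( - 2 )*5^1*47^(- 1 )*73^1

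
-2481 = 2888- 5369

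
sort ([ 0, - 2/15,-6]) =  [ - 6, - 2/15,0 ]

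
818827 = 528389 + 290438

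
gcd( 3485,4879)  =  697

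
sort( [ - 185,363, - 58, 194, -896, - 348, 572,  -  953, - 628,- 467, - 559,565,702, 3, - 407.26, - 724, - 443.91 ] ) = [ - 953, - 896, - 724 , - 628,-559, - 467,  -  443.91, - 407.26, - 348 , - 185, - 58, 3 , 194, 363, 565, 572,702] 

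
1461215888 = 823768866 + 637447022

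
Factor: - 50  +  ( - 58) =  - 108=-2^2 * 3^3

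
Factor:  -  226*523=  - 2^1*113^1*523^1 = - 118198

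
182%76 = 30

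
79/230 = 79/230 = 0.34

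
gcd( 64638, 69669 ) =9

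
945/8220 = 63/548 = 0.11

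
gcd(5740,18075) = 5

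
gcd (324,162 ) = 162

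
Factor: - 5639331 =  - 3^1*137^1*13721^1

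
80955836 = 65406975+15548861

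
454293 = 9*50477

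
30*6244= 187320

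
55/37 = 55/37 = 1.49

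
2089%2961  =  2089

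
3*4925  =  14775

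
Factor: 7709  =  13^1*593^1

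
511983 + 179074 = 691057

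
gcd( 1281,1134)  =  21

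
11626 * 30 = 348780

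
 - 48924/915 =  - 16308/305= -53.47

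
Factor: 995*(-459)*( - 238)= 2^1*3^3*5^1*7^1*17^2*199^1 = 108695790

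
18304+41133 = 59437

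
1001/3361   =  1001/3361 = 0.30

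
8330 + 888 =9218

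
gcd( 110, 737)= 11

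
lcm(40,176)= 880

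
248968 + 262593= 511561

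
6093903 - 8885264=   -  2791361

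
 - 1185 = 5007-6192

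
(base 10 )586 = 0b1001001010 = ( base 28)kq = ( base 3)210201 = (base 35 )GQ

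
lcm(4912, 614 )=4912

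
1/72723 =1/72723 = 0.00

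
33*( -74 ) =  - 2442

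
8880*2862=25414560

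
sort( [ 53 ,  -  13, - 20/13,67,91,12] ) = [ - 13, - 20/13, 12,53,67,91] 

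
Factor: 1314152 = 2^3 * 7^1 * 31^1*757^1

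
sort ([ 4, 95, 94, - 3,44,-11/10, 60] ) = [ - 3,-11/10, 4,44,  60, 94, 95]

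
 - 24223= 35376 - 59599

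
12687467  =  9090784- - 3596683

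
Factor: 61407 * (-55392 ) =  - 2^5*3^3*577^1*6823^1 = - 3401456544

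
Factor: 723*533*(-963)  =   - 371100717 = -3^3*13^1*41^1*107^1*241^1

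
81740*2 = 163480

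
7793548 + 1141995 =8935543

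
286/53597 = 286/53597  =  0.01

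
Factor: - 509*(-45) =3^2*5^1*509^1 = 22905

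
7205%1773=113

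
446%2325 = 446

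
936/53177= 936/53177 = 0.02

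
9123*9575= 87352725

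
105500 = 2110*50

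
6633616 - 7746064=-1112448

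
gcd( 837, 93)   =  93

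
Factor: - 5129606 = -2^1*37^1*103^1*673^1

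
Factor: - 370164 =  - 2^2*3^1 *109^1*283^1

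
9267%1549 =1522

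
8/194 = 4/97 = 0.04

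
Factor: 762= 2^1 * 3^1*127^1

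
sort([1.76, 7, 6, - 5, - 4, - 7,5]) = [ - 7, - 5, - 4, 1.76, 5,  6, 7 ]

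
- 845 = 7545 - 8390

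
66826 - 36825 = 30001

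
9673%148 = 53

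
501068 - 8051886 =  - 7550818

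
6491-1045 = 5446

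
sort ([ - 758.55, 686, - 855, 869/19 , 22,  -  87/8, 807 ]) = [ - 855, - 758.55,  -  87/8, 22, 869/19, 686, 807]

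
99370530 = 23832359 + 75538171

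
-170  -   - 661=491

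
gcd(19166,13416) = 2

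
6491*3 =19473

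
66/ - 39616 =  - 1 + 19775/19808 = - 0.00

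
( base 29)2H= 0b1001011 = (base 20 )3f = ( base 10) 75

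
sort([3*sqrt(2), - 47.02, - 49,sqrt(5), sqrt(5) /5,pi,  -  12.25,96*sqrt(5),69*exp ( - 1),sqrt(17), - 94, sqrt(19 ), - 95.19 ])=[ - 95.19, - 94, - 49, - 47.02, - 12.25,sqrt(5)/5,  sqrt(5),pi,  sqrt(17 )  ,  3 * sqrt( 2),sqrt(19) , 69*exp( - 1 ),96 * sqrt (5) ]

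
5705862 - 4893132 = 812730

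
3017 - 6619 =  - 3602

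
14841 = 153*97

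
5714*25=142850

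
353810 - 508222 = - 154412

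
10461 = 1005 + 9456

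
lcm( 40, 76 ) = 760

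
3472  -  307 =3165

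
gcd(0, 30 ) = 30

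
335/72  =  335/72 = 4.65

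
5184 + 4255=9439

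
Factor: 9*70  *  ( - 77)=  - 48510  =  - 2^1*3^2 * 5^1*7^2*11^1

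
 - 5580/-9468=155/263=0.59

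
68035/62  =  1097  +  21/62  =  1097.34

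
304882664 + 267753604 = 572636268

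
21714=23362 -1648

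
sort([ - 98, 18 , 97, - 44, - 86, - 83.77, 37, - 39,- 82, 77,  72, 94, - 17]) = [-98, - 86, - 83.77,  -  82, - 44, - 39 , - 17,18, 37, 72, 77 , 94, 97]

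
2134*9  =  19206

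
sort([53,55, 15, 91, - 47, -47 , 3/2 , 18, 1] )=[-47, - 47, 1, 3/2,15 , 18 , 53 , 55, 91] 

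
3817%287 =86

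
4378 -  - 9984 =14362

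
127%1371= 127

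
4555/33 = 138 +1/33 = 138.03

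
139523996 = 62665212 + 76858784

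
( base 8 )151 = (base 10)105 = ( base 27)3O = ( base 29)3I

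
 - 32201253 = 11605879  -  43807132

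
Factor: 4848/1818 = 8/3 =2^3* 3^ ( - 1)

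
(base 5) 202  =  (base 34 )1i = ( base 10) 52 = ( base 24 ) 24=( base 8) 64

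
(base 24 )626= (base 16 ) db6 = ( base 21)7k3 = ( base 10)3510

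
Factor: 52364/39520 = 53/40 = 2^( - 3)* 5^ ( - 1)*53^1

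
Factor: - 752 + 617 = - 3^3*5^1 = -135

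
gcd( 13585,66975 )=95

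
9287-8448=839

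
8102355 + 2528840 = 10631195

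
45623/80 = 45623/80 = 570.29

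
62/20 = 31/10 = 3.10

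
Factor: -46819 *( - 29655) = 3^2*5^1*659^1 *46819^1= 1388417445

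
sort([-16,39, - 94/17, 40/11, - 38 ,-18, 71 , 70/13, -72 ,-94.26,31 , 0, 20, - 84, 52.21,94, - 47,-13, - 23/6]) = [-94.26,-84, - 72 ,  -  47,-38, - 18, - 16, - 13,  -  94/17,-23/6 , 0,  40/11,  70/13,20, 31,39,52.21 , 71,94]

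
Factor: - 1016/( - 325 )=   2^3*5^(-2) * 13^ ( - 1) * 127^1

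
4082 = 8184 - 4102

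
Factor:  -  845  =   -5^1*13^2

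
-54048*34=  - 1837632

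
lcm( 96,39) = 1248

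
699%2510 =699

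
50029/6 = 8338  +  1/6 = 8338.17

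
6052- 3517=2535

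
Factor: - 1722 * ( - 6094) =10493868 = 2^2*3^1*7^1*11^1*41^1*277^1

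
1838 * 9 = 16542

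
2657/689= 2657/689  =  3.86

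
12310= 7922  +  4388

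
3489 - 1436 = 2053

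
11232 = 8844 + 2388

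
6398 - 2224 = 4174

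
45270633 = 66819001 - 21548368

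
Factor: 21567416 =2^3*13^1*29^1*7151^1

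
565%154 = 103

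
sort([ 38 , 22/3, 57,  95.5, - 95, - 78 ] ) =[-95 , - 78,22/3  ,  38,57 , 95.5]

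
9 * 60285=542565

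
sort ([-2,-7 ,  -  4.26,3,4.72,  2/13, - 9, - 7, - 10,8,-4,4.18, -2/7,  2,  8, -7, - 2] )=[ - 10, - 9,  -  7, - 7, - 7, - 4.26, - 4,-2, - 2,-2/7, 2/13 , 2,3,4.18,4.72, 8,8 ]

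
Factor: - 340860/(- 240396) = 5^1*19^1*67^ ( -1) = 95/67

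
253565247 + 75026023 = 328591270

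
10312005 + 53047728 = 63359733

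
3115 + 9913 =13028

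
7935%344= 23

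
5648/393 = 5648/393 = 14.37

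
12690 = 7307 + 5383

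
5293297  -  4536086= 757211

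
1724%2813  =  1724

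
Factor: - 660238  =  - 2^1*23^1 * 31^1*463^1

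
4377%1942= 493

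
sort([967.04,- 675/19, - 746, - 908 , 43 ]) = [ - 908, - 746, - 675/19, 43,967.04]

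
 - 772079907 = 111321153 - 883401060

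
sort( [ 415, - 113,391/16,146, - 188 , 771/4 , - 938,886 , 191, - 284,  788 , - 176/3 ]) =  [ - 938,-284, -188, - 113, - 176/3,391/16 , 146, 191,771/4, 415 , 788,  886]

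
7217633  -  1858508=5359125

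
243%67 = 42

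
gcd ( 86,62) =2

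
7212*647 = 4666164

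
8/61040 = 1/7630 = 0.00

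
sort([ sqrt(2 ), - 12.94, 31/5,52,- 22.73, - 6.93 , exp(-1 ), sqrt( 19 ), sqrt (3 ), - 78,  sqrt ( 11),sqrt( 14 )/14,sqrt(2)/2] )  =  [ - 78 , - 22.73, - 12.94, - 6.93, sqrt(14) /14, exp( - 1),sqrt( 2)/2,sqrt(2 ), sqrt( 3),sqrt( 11), sqrt(19 ),31/5, 52]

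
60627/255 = 237+64/85 = 237.75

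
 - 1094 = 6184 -7278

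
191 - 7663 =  - 7472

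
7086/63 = 112 + 10/21 =112.48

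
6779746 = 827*8198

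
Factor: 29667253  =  7^1*11^1*385289^1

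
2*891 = 1782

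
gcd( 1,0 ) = 1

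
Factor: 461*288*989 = 2^5*3^2*23^1*43^1*461^1 = 131307552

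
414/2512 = 207/1256 = 0.16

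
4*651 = 2604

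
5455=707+4748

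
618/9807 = 206/3269 = 0.06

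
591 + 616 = 1207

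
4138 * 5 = 20690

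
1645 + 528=2173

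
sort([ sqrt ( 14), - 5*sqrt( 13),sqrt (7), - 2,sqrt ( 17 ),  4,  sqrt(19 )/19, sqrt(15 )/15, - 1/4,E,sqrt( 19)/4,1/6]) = [-5*sqrt( 13 ), - 2, - 1/4,1/6,sqrt( 19) /19,  sqrt( 15) /15,sqrt( 19 ) /4, sqrt( 7),E,sqrt( 14),4,  sqrt( 17 )]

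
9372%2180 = 652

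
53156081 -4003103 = 49152978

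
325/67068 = 325/67068=0.00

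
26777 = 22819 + 3958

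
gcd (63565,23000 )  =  5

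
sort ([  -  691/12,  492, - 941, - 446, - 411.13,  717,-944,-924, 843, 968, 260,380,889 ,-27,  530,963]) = [ - 944,-941,-924, - 446,-411.13,-691/12, - 27,260, 380,492,530, 717,843, 889, 963,968]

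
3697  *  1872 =6920784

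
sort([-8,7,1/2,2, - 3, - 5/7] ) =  [ - 8, -3, - 5/7,1/2,2,7] 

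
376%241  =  135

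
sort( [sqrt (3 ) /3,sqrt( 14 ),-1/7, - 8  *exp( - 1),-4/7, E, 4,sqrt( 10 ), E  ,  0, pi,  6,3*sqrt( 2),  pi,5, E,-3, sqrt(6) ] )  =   [-3,-8 *exp(-1)  ,-4/7,-1/7,  0,sqrt( 3) /3, sqrt(6), E, E , E, pi,pi,sqrt (10),sqrt(14), 4,3*sqrt( 2), 5, 6 ]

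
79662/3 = 26554 = 26554.00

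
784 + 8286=9070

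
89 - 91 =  - 2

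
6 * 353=2118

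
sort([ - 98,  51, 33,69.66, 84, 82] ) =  [ - 98, 33, 51, 69.66, 82,84] 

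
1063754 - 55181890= -54118136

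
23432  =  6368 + 17064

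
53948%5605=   3503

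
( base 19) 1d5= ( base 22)15j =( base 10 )613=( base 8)1145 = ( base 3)211201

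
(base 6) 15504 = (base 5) 40220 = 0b101000000000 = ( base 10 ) 2560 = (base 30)2PA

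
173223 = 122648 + 50575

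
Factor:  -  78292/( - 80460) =3^( - 3)*5^( - 1)*23^2*37^1*149^(-1) = 19573/20115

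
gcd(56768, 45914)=2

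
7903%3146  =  1611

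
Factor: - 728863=  -  37^1*19699^1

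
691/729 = 691/729 =0.95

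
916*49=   44884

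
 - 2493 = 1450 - 3943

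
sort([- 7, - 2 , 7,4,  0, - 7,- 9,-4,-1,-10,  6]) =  [ - 10, -9,-7,-7,- 4, - 2,  -  1,0,4,6,7]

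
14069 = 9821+4248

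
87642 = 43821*2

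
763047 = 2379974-1616927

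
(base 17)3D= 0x40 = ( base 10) 64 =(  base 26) 2C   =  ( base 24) 2g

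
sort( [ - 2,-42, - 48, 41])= [ - 48,  -  42,-2, 41]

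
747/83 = 9 = 9.00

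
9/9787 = 9/9787 = 0.00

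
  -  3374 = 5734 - 9108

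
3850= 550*7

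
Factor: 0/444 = 0^1 = 0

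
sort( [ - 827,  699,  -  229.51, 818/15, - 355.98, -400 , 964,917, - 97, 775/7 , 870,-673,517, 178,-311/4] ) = [ - 827, - 673, - 400, - 355.98, - 229.51,  -  97, - 311/4,818/15, 775/7 , 178, 517, 699  ,  870, 917,  964] 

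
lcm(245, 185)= 9065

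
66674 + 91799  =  158473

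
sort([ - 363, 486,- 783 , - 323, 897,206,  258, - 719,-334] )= [ - 783,  -  719,  -  363,-334,  -  323,206 , 258,486,897 ]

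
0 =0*84858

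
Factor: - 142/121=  - 2^1 * 11^( - 2)*71^1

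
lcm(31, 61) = 1891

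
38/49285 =38/49285 = 0.00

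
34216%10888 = 1552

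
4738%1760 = 1218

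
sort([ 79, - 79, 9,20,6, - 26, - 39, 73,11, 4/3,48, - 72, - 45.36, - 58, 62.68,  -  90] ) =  [ - 90, - 79, - 72, - 58, -45.36,  -  39,-26, 4/3, 6, 9, 11, 20, 48, 62.68, 73,79]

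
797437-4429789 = - 3632352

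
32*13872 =443904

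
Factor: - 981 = - 3^2* 109^1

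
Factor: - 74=-2^1*37^1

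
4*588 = 2352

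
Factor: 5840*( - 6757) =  - 39460880 = - 2^4*5^1*29^1 * 73^1*233^1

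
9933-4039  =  5894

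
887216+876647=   1763863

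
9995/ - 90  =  -112  +  17/18  =  - 111.06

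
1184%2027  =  1184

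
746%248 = 2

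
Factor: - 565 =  - 5^1 * 113^1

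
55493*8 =443944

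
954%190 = 4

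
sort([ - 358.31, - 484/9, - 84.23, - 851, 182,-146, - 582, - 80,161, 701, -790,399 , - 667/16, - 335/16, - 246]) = [ - 851, - 790, - 582,  -  358.31, - 246, - 146, - 84.23, - 80, - 484/9,  -  667/16, -335/16, 161, 182,  399, 701]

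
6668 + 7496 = 14164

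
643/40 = 643/40 = 16.07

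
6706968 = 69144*97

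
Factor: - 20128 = -2^5*17^1*37^1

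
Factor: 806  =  2^1*13^1*31^1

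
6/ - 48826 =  - 3/24413 = - 0.00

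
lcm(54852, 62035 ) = 5210940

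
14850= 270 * 55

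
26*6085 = 158210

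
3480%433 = 16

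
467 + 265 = 732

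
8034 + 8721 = 16755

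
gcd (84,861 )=21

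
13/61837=13/61837=0.00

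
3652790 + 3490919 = 7143709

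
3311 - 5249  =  -1938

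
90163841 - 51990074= 38173767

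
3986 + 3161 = 7147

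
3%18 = 3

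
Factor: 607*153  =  92871=3^2 * 17^1 * 607^1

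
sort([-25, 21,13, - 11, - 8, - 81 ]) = [ - 81, - 25, - 11, - 8 , 13, 21] 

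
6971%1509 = 935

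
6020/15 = 1204/3 = 401.33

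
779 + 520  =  1299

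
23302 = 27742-4440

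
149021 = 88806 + 60215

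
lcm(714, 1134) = 19278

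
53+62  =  115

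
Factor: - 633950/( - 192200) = 2^( - 2 )*31^(-1)*409^1= 409/124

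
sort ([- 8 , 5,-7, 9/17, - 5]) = [ - 8 ,  -  7, - 5 , 9/17,5 ] 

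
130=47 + 83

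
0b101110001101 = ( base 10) 2957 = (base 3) 11001112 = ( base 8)5615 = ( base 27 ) 41E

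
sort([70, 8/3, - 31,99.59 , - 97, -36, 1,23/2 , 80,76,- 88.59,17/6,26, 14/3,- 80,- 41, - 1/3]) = [ - 97, - 88.59, - 80 ,  -  41, - 36, - 31, - 1/3, 1,8/3 , 17/6,14/3,23/2,26 , 70, 76, 80,99.59]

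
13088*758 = 9920704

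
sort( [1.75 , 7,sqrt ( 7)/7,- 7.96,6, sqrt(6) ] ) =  [ - 7.96, sqrt(7) /7 , 1.75,sqrt( 6 ) , 6, 7 ] 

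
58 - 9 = 49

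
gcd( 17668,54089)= 7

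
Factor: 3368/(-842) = -4 = - 2^2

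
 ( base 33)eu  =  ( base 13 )2bb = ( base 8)754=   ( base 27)I6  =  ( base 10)492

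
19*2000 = 38000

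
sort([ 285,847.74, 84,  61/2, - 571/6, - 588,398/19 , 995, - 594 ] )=[ - 594, - 588, - 571/6,  398/19, 61/2, 84, 285, 847.74,995 ] 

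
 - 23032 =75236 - 98268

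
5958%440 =238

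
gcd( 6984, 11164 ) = 4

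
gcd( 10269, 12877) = 163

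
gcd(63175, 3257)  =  1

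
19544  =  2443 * 8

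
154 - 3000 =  - 2846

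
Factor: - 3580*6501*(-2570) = 59813100600 = 2^3*3^1*5^2 * 11^1*179^1*197^1*257^1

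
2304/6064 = 144/379 =0.38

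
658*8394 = 5523252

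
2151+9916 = 12067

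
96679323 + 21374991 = 118054314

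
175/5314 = 175/5314 = 0.03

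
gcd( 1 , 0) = 1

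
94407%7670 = 2367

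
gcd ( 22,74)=2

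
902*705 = 635910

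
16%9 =7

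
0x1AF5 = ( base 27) 9CG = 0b1101011110101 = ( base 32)6nl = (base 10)6901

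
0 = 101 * 0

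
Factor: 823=823^1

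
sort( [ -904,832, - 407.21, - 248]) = [ - 904, - 407.21, - 248, 832]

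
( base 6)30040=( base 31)426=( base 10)3912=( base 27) 59O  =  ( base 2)111101001000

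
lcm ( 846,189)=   17766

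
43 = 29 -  - 14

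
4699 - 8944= - 4245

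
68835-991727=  - 922892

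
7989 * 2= 15978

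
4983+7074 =12057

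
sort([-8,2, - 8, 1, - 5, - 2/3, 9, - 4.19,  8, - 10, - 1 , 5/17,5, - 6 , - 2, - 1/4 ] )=[ - 10, - 8, - 8, - 6, - 5, - 4.19, - 2,-1, - 2/3 , - 1/4, 5/17, 1, 2,5,8, 9]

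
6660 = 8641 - 1981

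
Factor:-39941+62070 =22129^1 = 22129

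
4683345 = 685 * 6837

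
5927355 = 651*9105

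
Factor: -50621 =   -  223^1*227^1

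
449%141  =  26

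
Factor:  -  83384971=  - 83384971^1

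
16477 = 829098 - 812621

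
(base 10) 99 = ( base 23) 47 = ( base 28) 3f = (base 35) 2T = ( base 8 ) 143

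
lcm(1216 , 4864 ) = 4864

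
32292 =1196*27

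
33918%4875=4668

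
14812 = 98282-83470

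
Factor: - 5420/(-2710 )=2^1 =2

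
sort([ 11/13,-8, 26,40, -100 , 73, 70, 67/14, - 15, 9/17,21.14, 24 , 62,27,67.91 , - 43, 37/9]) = [ -100,  -  43,-15,- 8,  9/17,11/13,37/9,67/14 , 21.14,24,26,  27, 40, 62,67.91,70,73 ]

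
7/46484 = 7/46484 = 0.00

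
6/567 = 2/189 = 0.01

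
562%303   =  259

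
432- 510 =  - 78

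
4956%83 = 59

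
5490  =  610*9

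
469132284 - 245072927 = 224059357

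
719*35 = 25165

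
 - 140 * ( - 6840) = 957600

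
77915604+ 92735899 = 170651503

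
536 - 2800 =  - 2264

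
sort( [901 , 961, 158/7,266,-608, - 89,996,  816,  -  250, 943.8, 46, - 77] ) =[-608,-250, - 89, - 77, 158/7,  46,  266,816, 901, 943.8,961, 996]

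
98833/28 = 3529  +  3/4 = 3529.75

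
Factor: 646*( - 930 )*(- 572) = 343646160=2^4*3^1*5^1*11^1*13^1*17^1* 19^1*31^1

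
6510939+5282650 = 11793589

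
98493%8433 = 5730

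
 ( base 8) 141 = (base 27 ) 3g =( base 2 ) 1100001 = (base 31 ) 34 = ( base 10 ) 97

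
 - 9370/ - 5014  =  4685/2507 =1.87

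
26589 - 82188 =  - 55599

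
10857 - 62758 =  - 51901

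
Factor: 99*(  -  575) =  - 56925 = -3^2*5^2*11^1*23^1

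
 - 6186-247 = -6433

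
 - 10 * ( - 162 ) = 1620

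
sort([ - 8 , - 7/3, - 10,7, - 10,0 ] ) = [ - 10, - 10, - 8 , - 7/3, 0, 7 ] 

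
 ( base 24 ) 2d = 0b111101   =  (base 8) 75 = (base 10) 61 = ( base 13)49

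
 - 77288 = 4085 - 81373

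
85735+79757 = 165492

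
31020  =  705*44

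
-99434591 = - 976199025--876764434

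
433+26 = 459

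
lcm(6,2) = 6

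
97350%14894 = 7986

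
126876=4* 31719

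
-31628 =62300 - 93928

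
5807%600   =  407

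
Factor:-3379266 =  - 2^1 * 3^3*11^1 * 5689^1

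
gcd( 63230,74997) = 1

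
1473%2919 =1473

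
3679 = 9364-5685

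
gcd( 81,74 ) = 1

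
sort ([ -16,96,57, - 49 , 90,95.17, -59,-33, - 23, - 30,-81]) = [-81, - 59,  -  49, - 33, - 30, - 23 , - 16,57, 90, 95.17,  96] 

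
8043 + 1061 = 9104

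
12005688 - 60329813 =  - 48324125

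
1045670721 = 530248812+515421909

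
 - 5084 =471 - 5555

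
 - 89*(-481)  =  42809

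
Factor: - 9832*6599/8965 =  - 64881368/8965 = - 2^3 * 5^( - 1 )*11^( - 1)*163^( - 1)*1229^1*6599^1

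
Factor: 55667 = 55667^1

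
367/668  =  367/668= 0.55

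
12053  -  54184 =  - 42131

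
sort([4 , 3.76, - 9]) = [ - 9 , 3.76,4]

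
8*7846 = 62768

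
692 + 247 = 939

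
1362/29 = 46+28/29 = 46.97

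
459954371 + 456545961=916500332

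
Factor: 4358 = 2^1*2179^1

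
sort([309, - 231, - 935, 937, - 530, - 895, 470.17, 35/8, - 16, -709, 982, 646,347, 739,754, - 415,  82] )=[ - 935, - 895, - 709, - 530,- 415,-231, - 16, 35/8, 82,309, 347, 470.17, 646, 739,754,  937,  982]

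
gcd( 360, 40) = 40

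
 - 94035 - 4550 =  - 98585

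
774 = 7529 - 6755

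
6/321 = 2/107 = 0.02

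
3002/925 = 3002/925 = 3.25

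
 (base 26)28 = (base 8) 74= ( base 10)60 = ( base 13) 48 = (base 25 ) 2a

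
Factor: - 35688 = - 2^3*3^1*1487^1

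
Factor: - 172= - 2^2*43^1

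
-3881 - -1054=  - 2827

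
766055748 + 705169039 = 1471224787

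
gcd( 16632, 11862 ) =18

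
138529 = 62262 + 76267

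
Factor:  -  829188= -2^2*3^2 * 31^1 * 743^1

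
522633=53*9861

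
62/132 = 31/66 = 0.47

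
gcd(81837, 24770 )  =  1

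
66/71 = 66/71 = 0.93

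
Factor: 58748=2^2*19^1*773^1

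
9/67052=9/67052 = 0.00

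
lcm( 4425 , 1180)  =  17700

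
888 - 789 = 99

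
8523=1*8523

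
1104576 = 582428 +522148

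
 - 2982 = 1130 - 4112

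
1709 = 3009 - 1300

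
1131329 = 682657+448672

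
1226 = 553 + 673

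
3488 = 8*436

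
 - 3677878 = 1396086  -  5073964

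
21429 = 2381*9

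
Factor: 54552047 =11^1*4959277^1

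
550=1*550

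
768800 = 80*9610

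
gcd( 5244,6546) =6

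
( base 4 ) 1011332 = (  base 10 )4478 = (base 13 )2066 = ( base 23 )8AG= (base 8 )10576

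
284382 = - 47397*( - 6 ) 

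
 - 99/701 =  - 1 + 602/701 = -  0.14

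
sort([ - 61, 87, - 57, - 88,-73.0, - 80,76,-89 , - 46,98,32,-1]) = [-89,-88,- 80, - 73.0,-61, -57, - 46, - 1,  32, 76,87, 98 ] 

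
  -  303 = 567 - 870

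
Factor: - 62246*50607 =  - 3150083322 = -2^1*3^2 *5623^1*31123^1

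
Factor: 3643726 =2^1*  173^1*10531^1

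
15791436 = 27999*564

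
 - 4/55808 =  - 1/13952 = - 0.00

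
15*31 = 465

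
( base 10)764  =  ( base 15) 35E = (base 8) 1374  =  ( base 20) 1I4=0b1011111100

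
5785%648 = 601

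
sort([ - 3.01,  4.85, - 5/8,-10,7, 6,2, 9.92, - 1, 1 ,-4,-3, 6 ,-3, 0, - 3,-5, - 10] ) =[- 10, - 10, - 5, - 4, - 3.01, - 3, - 3, - 3,-1, - 5/8,0,1, 2,  4.85, 6, 6,7, 9.92 ] 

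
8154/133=8154/133 = 61.31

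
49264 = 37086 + 12178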